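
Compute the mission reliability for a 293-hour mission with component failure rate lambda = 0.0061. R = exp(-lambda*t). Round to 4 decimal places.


lambda = 0.0061
mission_time = 293
lambda * t = 0.0061 * 293 = 1.7873
R = exp(-1.7873)
R = 0.1674

0.1674


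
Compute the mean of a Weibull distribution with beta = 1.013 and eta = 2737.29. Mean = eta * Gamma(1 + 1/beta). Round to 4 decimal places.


beta = 1.013, eta = 2737.29
1/beta = 0.9872
1 + 1/beta = 1.9872
Gamma(1.9872) = 0.9946
Mean = 2737.29 * 0.9946
Mean = 2722.6236

2722.6236


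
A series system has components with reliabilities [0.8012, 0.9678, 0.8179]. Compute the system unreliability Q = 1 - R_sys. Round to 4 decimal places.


Components: [0.8012, 0.9678, 0.8179]
After component 1: product = 0.8012
After component 2: product = 0.7754
After component 3: product = 0.6342
R_sys = 0.6342
Q = 1 - 0.6342 = 0.3658

0.3658


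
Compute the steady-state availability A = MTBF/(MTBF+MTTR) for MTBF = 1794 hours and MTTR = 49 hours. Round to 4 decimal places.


MTBF = 1794
MTTR = 49
MTBF + MTTR = 1843
A = 1794 / 1843
A = 0.9734

0.9734


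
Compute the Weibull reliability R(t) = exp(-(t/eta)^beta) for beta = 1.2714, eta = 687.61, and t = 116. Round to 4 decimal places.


beta = 1.2714, eta = 687.61, t = 116
t/eta = 116 / 687.61 = 0.1687
(t/eta)^beta = 0.1687^1.2714 = 0.1041
R(t) = exp(-0.1041)
R(t) = 0.9012

0.9012


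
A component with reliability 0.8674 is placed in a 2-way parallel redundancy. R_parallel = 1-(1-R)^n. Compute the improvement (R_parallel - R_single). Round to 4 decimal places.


R_single = 0.8674, n = 2
1 - R_single = 0.1326
(1 - R_single)^n = 0.1326^2 = 0.0176
R_parallel = 1 - 0.0176 = 0.9824
Improvement = 0.9824 - 0.8674
Improvement = 0.115

0.115


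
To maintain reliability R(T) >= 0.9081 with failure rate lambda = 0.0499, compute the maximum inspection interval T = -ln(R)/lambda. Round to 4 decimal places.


R_target = 0.9081
lambda = 0.0499
-ln(0.9081) = 0.0964
T = 0.0964 / 0.0499
T = 1.9319

1.9319


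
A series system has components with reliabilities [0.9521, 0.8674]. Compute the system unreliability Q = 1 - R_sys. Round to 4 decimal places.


Components: [0.9521, 0.8674]
After component 1: product = 0.9521
After component 2: product = 0.8259
R_sys = 0.8259
Q = 1 - 0.8259 = 0.1741

0.1741


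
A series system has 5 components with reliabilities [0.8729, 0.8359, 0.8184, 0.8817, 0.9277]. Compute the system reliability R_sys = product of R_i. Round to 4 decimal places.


Components: [0.8729, 0.8359, 0.8184, 0.8817, 0.9277]
After component 1 (R=0.8729): product = 0.8729
After component 2 (R=0.8359): product = 0.7297
After component 3 (R=0.8184): product = 0.5972
After component 4 (R=0.8817): product = 0.5265
After component 5 (R=0.9277): product = 0.4884
R_sys = 0.4884

0.4884


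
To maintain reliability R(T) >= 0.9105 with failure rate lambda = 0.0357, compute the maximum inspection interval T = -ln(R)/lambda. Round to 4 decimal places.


R_target = 0.9105
lambda = 0.0357
-ln(0.9105) = 0.0938
T = 0.0938 / 0.0357
T = 2.6264

2.6264


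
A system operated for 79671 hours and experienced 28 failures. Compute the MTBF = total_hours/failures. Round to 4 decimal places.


total_hours = 79671
failures = 28
MTBF = 79671 / 28
MTBF = 2845.3929

2845.3929


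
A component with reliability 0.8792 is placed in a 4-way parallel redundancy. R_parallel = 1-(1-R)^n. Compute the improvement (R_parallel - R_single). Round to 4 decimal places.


R_single = 0.8792, n = 4
1 - R_single = 0.1208
(1 - R_single)^n = 0.1208^4 = 0.0002
R_parallel = 1 - 0.0002 = 0.9998
Improvement = 0.9998 - 0.8792
Improvement = 0.1206

0.1206


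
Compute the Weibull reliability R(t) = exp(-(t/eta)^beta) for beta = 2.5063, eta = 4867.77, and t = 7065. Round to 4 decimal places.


beta = 2.5063, eta = 4867.77, t = 7065
t/eta = 7065 / 4867.77 = 1.4514
(t/eta)^beta = 1.4514^2.5063 = 2.5438
R(t) = exp(-2.5438)
R(t) = 0.0786

0.0786


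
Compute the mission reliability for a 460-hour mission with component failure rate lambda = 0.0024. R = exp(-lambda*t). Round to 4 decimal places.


lambda = 0.0024
mission_time = 460
lambda * t = 0.0024 * 460 = 1.104
R = exp(-1.104)
R = 0.3315

0.3315


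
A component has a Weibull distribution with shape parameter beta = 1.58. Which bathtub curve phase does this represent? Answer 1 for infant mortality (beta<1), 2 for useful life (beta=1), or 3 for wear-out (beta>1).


beta = 1.58
Compare beta to 1:
beta < 1 => infant mortality (phase 1)
beta = 1 => useful life (phase 2)
beta > 1 => wear-out (phase 3)
Since beta = 1.58, this is wear-out (increasing failure rate)
Phase = 3

3


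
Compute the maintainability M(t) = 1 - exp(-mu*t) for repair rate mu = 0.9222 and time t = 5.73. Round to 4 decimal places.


mu = 0.9222, t = 5.73
mu * t = 0.9222 * 5.73 = 5.2842
exp(-5.2842) = 0.0051
M(t) = 1 - 0.0051
M(t) = 0.9949

0.9949


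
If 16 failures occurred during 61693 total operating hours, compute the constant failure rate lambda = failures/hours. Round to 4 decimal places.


failures = 16
total_hours = 61693
lambda = 16 / 61693
lambda = 0.0003

0.0003


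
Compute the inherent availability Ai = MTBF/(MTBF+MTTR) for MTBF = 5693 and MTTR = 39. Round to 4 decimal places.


MTBF = 5693
MTTR = 39
MTBF + MTTR = 5732
Ai = 5693 / 5732
Ai = 0.9932

0.9932


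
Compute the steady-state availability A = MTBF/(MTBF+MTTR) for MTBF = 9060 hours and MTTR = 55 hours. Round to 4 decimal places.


MTBF = 9060
MTTR = 55
MTBF + MTTR = 9115
A = 9060 / 9115
A = 0.994

0.994


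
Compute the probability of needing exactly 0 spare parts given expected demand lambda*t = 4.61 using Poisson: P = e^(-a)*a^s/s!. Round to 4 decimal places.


a = 4.61, s = 0
e^(-a) = e^(-4.61) = 0.01
a^s = 4.61^0 = 1.0
s! = 1
P = 0.01 * 1.0 / 1
P = 0.01

0.01


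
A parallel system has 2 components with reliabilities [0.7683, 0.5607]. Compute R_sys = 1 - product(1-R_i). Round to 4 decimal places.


Components: [0.7683, 0.5607]
(1 - 0.7683) = 0.2317, running product = 0.2317
(1 - 0.5607) = 0.4393, running product = 0.1018
Product of (1-R_i) = 0.1018
R_sys = 1 - 0.1018 = 0.8982

0.8982


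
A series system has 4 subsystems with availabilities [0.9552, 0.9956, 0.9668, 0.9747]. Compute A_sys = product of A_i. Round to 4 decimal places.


Subsystems: [0.9552, 0.9956, 0.9668, 0.9747]
After subsystem 1 (A=0.9552): product = 0.9552
After subsystem 2 (A=0.9956): product = 0.951
After subsystem 3 (A=0.9668): product = 0.9194
After subsystem 4 (A=0.9747): product = 0.8962
A_sys = 0.8962

0.8962


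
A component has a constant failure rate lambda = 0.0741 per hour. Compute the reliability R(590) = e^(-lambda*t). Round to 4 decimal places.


lambda = 0.0741
t = 590
lambda * t = 43.719
R(t) = e^(-43.719)
R(t) = 0.0

0.0


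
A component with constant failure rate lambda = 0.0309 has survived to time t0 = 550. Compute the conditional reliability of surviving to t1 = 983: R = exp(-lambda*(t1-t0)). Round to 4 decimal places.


lambda = 0.0309
t0 = 550, t1 = 983
t1 - t0 = 433
lambda * (t1-t0) = 0.0309 * 433 = 13.3797
R = exp(-13.3797)
R = 0.0

0.0


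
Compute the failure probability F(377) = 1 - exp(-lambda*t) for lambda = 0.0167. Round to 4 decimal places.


lambda = 0.0167, t = 377
lambda * t = 6.2959
exp(-6.2959) = 0.0018
F(t) = 1 - 0.0018
F(t) = 0.9982

0.9982


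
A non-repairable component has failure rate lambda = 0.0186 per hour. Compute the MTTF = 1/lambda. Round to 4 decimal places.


lambda = 0.0186
MTTF = 1 / 0.0186
MTTF = 53.7634

53.7634


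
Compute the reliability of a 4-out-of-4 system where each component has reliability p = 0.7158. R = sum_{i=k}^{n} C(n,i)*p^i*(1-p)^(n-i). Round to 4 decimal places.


k = 4, n = 4, p = 0.7158
i=4: C(4,4)=1 * 0.7158^4 * 0.2842^0 = 0.2625
R = sum of terms = 0.2625

0.2625


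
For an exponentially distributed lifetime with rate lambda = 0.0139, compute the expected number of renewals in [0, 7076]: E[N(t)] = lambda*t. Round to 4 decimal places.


lambda = 0.0139
t = 7076
E[N(t)] = lambda * t
E[N(t)] = 0.0139 * 7076
E[N(t)] = 98.3564

98.3564


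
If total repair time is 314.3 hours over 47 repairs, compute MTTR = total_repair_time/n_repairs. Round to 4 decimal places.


total_repair_time = 314.3
n_repairs = 47
MTTR = 314.3 / 47
MTTR = 6.6872

6.6872


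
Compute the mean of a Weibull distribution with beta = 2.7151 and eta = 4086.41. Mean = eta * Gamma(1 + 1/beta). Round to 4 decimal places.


beta = 2.7151, eta = 4086.41
1/beta = 0.3683
1 + 1/beta = 1.3683
Gamma(1.3683) = 0.8895
Mean = 4086.41 * 0.8895
Mean = 3634.6737

3634.6737


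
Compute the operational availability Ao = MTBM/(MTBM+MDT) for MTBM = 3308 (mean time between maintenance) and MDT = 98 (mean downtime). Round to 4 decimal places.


MTBM = 3308
MDT = 98
MTBM + MDT = 3406
Ao = 3308 / 3406
Ao = 0.9712

0.9712


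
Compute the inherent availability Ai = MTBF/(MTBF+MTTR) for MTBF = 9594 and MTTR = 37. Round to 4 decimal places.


MTBF = 9594
MTTR = 37
MTBF + MTTR = 9631
Ai = 9594 / 9631
Ai = 0.9962

0.9962


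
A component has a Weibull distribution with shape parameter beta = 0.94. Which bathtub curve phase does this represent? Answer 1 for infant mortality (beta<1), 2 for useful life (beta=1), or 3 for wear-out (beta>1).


beta = 0.94
Compare beta to 1:
beta < 1 => infant mortality (phase 1)
beta = 1 => useful life (phase 2)
beta > 1 => wear-out (phase 3)
Since beta = 0.94, this is infant mortality (decreasing failure rate)
Phase = 1

1


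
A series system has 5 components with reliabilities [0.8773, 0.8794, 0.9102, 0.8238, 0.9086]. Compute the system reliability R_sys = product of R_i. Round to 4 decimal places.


Components: [0.8773, 0.8794, 0.9102, 0.8238, 0.9086]
After component 1 (R=0.8773): product = 0.8773
After component 2 (R=0.8794): product = 0.7715
After component 3 (R=0.9102): product = 0.7022
After component 4 (R=0.8238): product = 0.5785
After component 5 (R=0.9086): product = 0.5256
R_sys = 0.5256

0.5256


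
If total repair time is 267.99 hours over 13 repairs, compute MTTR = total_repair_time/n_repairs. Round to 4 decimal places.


total_repair_time = 267.99
n_repairs = 13
MTTR = 267.99 / 13
MTTR = 20.6146

20.6146


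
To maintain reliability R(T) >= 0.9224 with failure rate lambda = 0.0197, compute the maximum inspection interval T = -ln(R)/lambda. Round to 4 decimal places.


R_target = 0.9224
lambda = 0.0197
-ln(0.9224) = 0.0808
T = 0.0808 / 0.0197
T = 4.1003

4.1003


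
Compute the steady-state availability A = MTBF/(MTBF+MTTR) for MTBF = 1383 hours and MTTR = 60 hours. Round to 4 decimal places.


MTBF = 1383
MTTR = 60
MTBF + MTTR = 1443
A = 1383 / 1443
A = 0.9584

0.9584


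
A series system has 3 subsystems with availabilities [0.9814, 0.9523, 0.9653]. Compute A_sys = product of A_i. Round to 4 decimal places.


Subsystems: [0.9814, 0.9523, 0.9653]
After subsystem 1 (A=0.9814): product = 0.9814
After subsystem 2 (A=0.9523): product = 0.9346
After subsystem 3 (A=0.9653): product = 0.9022
A_sys = 0.9022

0.9022


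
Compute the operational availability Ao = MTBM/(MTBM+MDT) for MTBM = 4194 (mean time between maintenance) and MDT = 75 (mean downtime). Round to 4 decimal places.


MTBM = 4194
MDT = 75
MTBM + MDT = 4269
Ao = 4194 / 4269
Ao = 0.9824

0.9824


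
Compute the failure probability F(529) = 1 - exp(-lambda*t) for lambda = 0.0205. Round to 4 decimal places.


lambda = 0.0205, t = 529
lambda * t = 10.8445
exp(-10.8445) = 0.0
F(t) = 1 - 0.0
F(t) = 1.0

1.0


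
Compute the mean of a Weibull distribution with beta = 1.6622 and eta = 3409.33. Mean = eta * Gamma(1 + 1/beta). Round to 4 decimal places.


beta = 1.6622, eta = 3409.33
1/beta = 0.6016
1 + 1/beta = 1.6016
Gamma(1.6016) = 0.8937
Mean = 3409.33 * 0.8937
Mean = 3046.9112

3046.9112


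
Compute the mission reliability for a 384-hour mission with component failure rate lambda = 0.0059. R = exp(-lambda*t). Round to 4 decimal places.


lambda = 0.0059
mission_time = 384
lambda * t = 0.0059 * 384 = 2.2656
R = exp(-2.2656)
R = 0.1038

0.1038


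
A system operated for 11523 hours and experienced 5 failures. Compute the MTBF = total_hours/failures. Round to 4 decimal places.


total_hours = 11523
failures = 5
MTBF = 11523 / 5
MTBF = 2304.6

2304.6


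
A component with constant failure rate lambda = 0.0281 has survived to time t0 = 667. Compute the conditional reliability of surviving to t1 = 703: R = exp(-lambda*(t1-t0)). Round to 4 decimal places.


lambda = 0.0281
t0 = 667, t1 = 703
t1 - t0 = 36
lambda * (t1-t0) = 0.0281 * 36 = 1.0116
R = exp(-1.0116)
R = 0.3636

0.3636


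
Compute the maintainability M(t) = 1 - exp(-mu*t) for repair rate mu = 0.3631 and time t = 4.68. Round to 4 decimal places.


mu = 0.3631, t = 4.68
mu * t = 0.3631 * 4.68 = 1.6993
exp(-1.6993) = 0.1828
M(t) = 1 - 0.1828
M(t) = 0.8172

0.8172


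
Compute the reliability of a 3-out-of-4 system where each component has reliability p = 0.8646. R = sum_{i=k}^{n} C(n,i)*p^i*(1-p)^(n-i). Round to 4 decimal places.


k = 3, n = 4, p = 0.8646
i=3: C(4,3)=4 * 0.8646^3 * 0.1354^1 = 0.35
i=4: C(4,4)=1 * 0.8646^4 * 0.1354^0 = 0.5588
R = sum of terms = 0.9089

0.9089


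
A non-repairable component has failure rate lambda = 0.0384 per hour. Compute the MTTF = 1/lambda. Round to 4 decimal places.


lambda = 0.0384
MTTF = 1 / 0.0384
MTTF = 26.0417

26.0417


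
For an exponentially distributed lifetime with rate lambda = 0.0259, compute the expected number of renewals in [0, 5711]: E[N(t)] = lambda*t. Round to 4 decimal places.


lambda = 0.0259
t = 5711
E[N(t)] = lambda * t
E[N(t)] = 0.0259 * 5711
E[N(t)] = 147.9149

147.9149


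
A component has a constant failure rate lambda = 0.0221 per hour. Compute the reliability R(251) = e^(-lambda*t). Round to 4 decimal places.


lambda = 0.0221
t = 251
lambda * t = 5.5471
R(t) = e^(-5.5471)
R(t) = 0.0039

0.0039


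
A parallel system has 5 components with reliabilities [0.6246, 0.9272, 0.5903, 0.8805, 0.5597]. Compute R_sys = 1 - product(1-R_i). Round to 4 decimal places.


Components: [0.6246, 0.9272, 0.5903, 0.8805, 0.5597]
(1 - 0.6246) = 0.3754, running product = 0.3754
(1 - 0.9272) = 0.0728, running product = 0.0273
(1 - 0.5903) = 0.4097, running product = 0.0112
(1 - 0.8805) = 0.1195, running product = 0.0013
(1 - 0.5597) = 0.4403, running product = 0.0006
Product of (1-R_i) = 0.0006
R_sys = 1 - 0.0006 = 0.9994

0.9994


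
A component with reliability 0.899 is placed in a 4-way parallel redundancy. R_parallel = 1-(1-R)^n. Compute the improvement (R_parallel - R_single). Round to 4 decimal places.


R_single = 0.899, n = 4
1 - R_single = 0.101
(1 - R_single)^n = 0.101^4 = 0.0001
R_parallel = 1 - 0.0001 = 0.9999
Improvement = 0.9999 - 0.899
Improvement = 0.1009

0.1009


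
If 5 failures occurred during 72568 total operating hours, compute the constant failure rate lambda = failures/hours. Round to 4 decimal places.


failures = 5
total_hours = 72568
lambda = 5 / 72568
lambda = 0.0001

0.0001


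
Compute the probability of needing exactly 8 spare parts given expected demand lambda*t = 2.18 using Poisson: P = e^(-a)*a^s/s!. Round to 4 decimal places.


a = 2.18, s = 8
e^(-a) = e^(-2.18) = 0.113
a^s = 2.18^8 = 510.096
s! = 40320
P = 0.113 * 510.096 / 40320
P = 0.0014

0.0014


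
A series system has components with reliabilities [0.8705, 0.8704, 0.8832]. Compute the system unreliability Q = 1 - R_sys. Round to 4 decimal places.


Components: [0.8705, 0.8704, 0.8832]
After component 1: product = 0.8705
After component 2: product = 0.7577
After component 3: product = 0.6692
R_sys = 0.6692
Q = 1 - 0.6692 = 0.3308

0.3308


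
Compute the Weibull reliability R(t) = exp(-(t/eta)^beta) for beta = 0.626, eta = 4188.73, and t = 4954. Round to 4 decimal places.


beta = 0.626, eta = 4188.73, t = 4954
t/eta = 4954 / 4188.73 = 1.1827
(t/eta)^beta = 1.1827^0.626 = 1.1108
R(t) = exp(-1.1108)
R(t) = 0.3293

0.3293


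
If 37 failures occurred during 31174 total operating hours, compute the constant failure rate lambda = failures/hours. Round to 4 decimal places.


failures = 37
total_hours = 31174
lambda = 37 / 31174
lambda = 0.0012

0.0012


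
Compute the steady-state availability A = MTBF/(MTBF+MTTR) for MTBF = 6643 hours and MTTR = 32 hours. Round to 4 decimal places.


MTBF = 6643
MTTR = 32
MTBF + MTTR = 6675
A = 6643 / 6675
A = 0.9952

0.9952


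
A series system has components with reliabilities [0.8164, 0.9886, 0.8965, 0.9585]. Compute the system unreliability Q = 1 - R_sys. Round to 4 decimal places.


Components: [0.8164, 0.9886, 0.8965, 0.9585]
After component 1: product = 0.8164
After component 2: product = 0.8071
After component 3: product = 0.7236
After component 4: product = 0.6935
R_sys = 0.6935
Q = 1 - 0.6935 = 0.3065

0.3065


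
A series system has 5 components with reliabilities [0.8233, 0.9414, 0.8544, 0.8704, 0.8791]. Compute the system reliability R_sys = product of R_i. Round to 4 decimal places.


Components: [0.8233, 0.9414, 0.8544, 0.8704, 0.8791]
After component 1 (R=0.8233): product = 0.8233
After component 2 (R=0.9414): product = 0.7751
After component 3 (R=0.8544): product = 0.6622
After component 4 (R=0.8704): product = 0.5764
After component 5 (R=0.8791): product = 0.5067
R_sys = 0.5067

0.5067


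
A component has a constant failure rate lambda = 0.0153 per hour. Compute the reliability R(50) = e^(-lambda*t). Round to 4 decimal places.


lambda = 0.0153
t = 50
lambda * t = 0.765
R(t) = e^(-0.765)
R(t) = 0.4653

0.4653


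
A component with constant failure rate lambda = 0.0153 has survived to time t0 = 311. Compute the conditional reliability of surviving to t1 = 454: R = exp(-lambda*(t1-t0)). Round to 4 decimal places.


lambda = 0.0153
t0 = 311, t1 = 454
t1 - t0 = 143
lambda * (t1-t0) = 0.0153 * 143 = 2.1879
R = exp(-2.1879)
R = 0.1122

0.1122


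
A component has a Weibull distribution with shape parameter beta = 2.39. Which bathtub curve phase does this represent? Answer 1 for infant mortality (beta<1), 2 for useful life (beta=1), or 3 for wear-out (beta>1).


beta = 2.39
Compare beta to 1:
beta < 1 => infant mortality (phase 1)
beta = 1 => useful life (phase 2)
beta > 1 => wear-out (phase 3)
Since beta = 2.39, this is wear-out (increasing failure rate)
Phase = 3

3


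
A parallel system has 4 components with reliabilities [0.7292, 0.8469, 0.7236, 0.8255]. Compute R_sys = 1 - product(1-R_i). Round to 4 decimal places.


Components: [0.7292, 0.8469, 0.7236, 0.8255]
(1 - 0.7292) = 0.2708, running product = 0.2708
(1 - 0.8469) = 0.1531, running product = 0.0415
(1 - 0.7236) = 0.2764, running product = 0.0115
(1 - 0.8255) = 0.1745, running product = 0.002
Product of (1-R_i) = 0.002
R_sys = 1 - 0.002 = 0.998

0.998


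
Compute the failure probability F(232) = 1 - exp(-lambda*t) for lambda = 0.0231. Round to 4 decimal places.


lambda = 0.0231, t = 232
lambda * t = 5.3592
exp(-5.3592) = 0.0047
F(t) = 1 - 0.0047
F(t) = 0.9953

0.9953


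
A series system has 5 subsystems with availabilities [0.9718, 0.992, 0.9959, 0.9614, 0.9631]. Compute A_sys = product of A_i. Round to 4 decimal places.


Subsystems: [0.9718, 0.992, 0.9959, 0.9614, 0.9631]
After subsystem 1 (A=0.9718): product = 0.9718
After subsystem 2 (A=0.992): product = 0.964
After subsystem 3 (A=0.9959): product = 0.9601
After subsystem 4 (A=0.9614): product = 0.923
After subsystem 5 (A=0.9631): product = 0.889
A_sys = 0.889

0.889


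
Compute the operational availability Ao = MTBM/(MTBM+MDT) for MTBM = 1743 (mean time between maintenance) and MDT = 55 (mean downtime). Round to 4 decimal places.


MTBM = 1743
MDT = 55
MTBM + MDT = 1798
Ao = 1743 / 1798
Ao = 0.9694

0.9694


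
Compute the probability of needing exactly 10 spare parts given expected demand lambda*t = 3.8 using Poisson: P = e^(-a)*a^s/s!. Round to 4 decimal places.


a = 3.8, s = 10
e^(-a) = e^(-3.8) = 0.0224
a^s = 3.8^10 = 627821.1848
s! = 3628800
P = 0.0224 * 627821.1848 / 3628800
P = 0.0039

0.0039


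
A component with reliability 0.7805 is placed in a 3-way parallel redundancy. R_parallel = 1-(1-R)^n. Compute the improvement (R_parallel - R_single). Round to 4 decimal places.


R_single = 0.7805, n = 3
1 - R_single = 0.2195
(1 - R_single)^n = 0.2195^3 = 0.0106
R_parallel = 1 - 0.0106 = 0.9894
Improvement = 0.9894 - 0.7805
Improvement = 0.2089

0.2089


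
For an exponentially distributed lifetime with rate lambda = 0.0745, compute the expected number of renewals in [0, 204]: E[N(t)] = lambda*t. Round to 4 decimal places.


lambda = 0.0745
t = 204
E[N(t)] = lambda * t
E[N(t)] = 0.0745 * 204
E[N(t)] = 15.198

15.198


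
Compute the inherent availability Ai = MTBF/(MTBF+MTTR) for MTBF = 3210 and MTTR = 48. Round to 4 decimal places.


MTBF = 3210
MTTR = 48
MTBF + MTTR = 3258
Ai = 3210 / 3258
Ai = 0.9853

0.9853


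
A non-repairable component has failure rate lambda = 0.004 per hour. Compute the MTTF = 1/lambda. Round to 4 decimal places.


lambda = 0.004
MTTF = 1 / 0.004
MTTF = 250.0

250.0


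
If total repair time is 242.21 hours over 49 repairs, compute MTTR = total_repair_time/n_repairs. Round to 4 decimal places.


total_repair_time = 242.21
n_repairs = 49
MTTR = 242.21 / 49
MTTR = 4.9431

4.9431


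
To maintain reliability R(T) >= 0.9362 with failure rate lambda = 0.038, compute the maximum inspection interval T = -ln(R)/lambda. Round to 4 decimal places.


R_target = 0.9362
lambda = 0.038
-ln(0.9362) = 0.0659
T = 0.0659 / 0.038
T = 1.7349

1.7349


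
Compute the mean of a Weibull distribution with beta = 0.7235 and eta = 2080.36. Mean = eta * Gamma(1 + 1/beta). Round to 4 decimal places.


beta = 0.7235, eta = 2080.36
1/beta = 1.3822
1 + 1/beta = 2.3822
Gamma(2.3822) = 1.2279
Mean = 2080.36 * 1.2279
Mean = 2554.4609

2554.4609


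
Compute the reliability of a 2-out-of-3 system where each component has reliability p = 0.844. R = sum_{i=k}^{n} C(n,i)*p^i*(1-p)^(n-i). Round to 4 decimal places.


k = 2, n = 3, p = 0.844
i=2: C(3,2)=3 * 0.844^2 * 0.156^1 = 0.3334
i=3: C(3,3)=1 * 0.844^3 * 0.156^0 = 0.6012
R = sum of terms = 0.9346

0.9346


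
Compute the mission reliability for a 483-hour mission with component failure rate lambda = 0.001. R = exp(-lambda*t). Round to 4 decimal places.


lambda = 0.001
mission_time = 483
lambda * t = 0.001 * 483 = 0.483
R = exp(-0.483)
R = 0.6169

0.6169


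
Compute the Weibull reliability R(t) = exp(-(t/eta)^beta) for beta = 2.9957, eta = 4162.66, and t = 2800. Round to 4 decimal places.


beta = 2.9957, eta = 4162.66, t = 2800
t/eta = 2800 / 4162.66 = 0.6726
(t/eta)^beta = 0.6726^2.9957 = 0.3049
R(t) = exp(-0.3049)
R(t) = 0.7372

0.7372


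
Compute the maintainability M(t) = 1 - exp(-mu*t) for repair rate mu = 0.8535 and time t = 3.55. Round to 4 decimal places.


mu = 0.8535, t = 3.55
mu * t = 0.8535 * 3.55 = 3.0299
exp(-3.0299) = 0.0483
M(t) = 1 - 0.0483
M(t) = 0.9517

0.9517


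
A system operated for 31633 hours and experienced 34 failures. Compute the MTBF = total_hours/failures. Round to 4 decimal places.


total_hours = 31633
failures = 34
MTBF = 31633 / 34
MTBF = 930.3824

930.3824


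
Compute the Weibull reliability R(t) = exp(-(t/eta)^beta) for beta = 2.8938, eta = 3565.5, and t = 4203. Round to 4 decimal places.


beta = 2.8938, eta = 3565.5, t = 4203
t/eta = 4203 / 3565.5 = 1.1788
(t/eta)^beta = 1.1788^2.8938 = 1.6096
R(t) = exp(-1.6096)
R(t) = 0.2

0.2


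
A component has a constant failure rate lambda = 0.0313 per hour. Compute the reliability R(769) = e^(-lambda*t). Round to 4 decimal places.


lambda = 0.0313
t = 769
lambda * t = 24.0697
R(t) = e^(-24.0697)
R(t) = 0.0

0.0


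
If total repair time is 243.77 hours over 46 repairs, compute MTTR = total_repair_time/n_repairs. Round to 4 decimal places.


total_repair_time = 243.77
n_repairs = 46
MTTR = 243.77 / 46
MTTR = 5.2993

5.2993


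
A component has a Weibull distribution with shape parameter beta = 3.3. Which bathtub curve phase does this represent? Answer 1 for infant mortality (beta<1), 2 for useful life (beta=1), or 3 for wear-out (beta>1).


beta = 3.3
Compare beta to 1:
beta < 1 => infant mortality (phase 1)
beta = 1 => useful life (phase 2)
beta > 1 => wear-out (phase 3)
Since beta = 3.3, this is wear-out (increasing failure rate)
Phase = 3

3


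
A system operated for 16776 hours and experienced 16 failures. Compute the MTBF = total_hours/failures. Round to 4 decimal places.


total_hours = 16776
failures = 16
MTBF = 16776 / 16
MTBF = 1048.5

1048.5


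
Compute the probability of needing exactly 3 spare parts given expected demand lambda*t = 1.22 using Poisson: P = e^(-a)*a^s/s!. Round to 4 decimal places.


a = 1.22, s = 3
e^(-a) = e^(-1.22) = 0.2952
a^s = 1.22^3 = 1.8158
s! = 6
P = 0.2952 * 1.8158 / 6
P = 0.0893

0.0893


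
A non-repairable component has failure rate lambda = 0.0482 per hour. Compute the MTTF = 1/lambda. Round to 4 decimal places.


lambda = 0.0482
MTTF = 1 / 0.0482
MTTF = 20.7469

20.7469


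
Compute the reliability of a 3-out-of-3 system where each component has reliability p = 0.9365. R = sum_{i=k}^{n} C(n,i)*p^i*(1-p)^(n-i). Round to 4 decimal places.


k = 3, n = 3, p = 0.9365
i=3: C(3,3)=1 * 0.9365^3 * 0.0635^0 = 0.8213
R = sum of terms = 0.8213

0.8213


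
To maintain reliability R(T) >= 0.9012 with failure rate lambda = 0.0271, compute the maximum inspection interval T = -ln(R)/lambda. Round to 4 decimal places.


R_target = 0.9012
lambda = 0.0271
-ln(0.9012) = 0.104
T = 0.104 / 0.0271
T = 3.8387

3.8387


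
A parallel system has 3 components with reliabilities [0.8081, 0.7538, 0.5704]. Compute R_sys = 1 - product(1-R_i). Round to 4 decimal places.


Components: [0.8081, 0.7538, 0.5704]
(1 - 0.8081) = 0.1919, running product = 0.1919
(1 - 0.7538) = 0.2462, running product = 0.0472
(1 - 0.5704) = 0.4296, running product = 0.0203
Product of (1-R_i) = 0.0203
R_sys = 1 - 0.0203 = 0.9797

0.9797


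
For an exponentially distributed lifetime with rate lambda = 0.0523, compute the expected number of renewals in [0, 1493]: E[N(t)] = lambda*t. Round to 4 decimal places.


lambda = 0.0523
t = 1493
E[N(t)] = lambda * t
E[N(t)] = 0.0523 * 1493
E[N(t)] = 78.0839

78.0839


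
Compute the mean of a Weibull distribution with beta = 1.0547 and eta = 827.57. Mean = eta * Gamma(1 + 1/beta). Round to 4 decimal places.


beta = 1.0547, eta = 827.57
1/beta = 0.9481
1 + 1/beta = 1.9481
Gamma(1.9481) = 0.9792
Mean = 827.57 * 0.9792
Mean = 810.3317

810.3317


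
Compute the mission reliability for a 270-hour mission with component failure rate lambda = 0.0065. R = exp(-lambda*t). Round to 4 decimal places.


lambda = 0.0065
mission_time = 270
lambda * t = 0.0065 * 270 = 1.755
R = exp(-1.755)
R = 0.1729

0.1729


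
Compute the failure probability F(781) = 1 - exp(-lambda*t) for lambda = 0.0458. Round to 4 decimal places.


lambda = 0.0458, t = 781
lambda * t = 35.7698
exp(-35.7698) = 0.0
F(t) = 1 - 0.0
F(t) = 1.0

1.0


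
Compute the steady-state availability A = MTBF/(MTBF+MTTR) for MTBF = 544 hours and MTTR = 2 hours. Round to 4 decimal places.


MTBF = 544
MTTR = 2
MTBF + MTTR = 546
A = 544 / 546
A = 0.9963

0.9963


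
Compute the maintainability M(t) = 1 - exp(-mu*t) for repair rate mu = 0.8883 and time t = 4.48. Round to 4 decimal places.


mu = 0.8883, t = 4.48
mu * t = 0.8883 * 4.48 = 3.9796
exp(-3.9796) = 0.0187
M(t) = 1 - 0.0187
M(t) = 0.9813

0.9813


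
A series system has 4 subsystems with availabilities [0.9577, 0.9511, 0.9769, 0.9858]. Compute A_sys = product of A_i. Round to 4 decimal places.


Subsystems: [0.9577, 0.9511, 0.9769, 0.9858]
After subsystem 1 (A=0.9577): product = 0.9577
After subsystem 2 (A=0.9511): product = 0.9109
After subsystem 3 (A=0.9769): product = 0.8898
After subsystem 4 (A=0.9858): product = 0.8772
A_sys = 0.8772

0.8772


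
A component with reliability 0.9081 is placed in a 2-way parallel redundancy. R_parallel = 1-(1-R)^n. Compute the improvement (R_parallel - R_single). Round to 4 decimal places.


R_single = 0.9081, n = 2
1 - R_single = 0.0919
(1 - R_single)^n = 0.0919^2 = 0.0084
R_parallel = 1 - 0.0084 = 0.9916
Improvement = 0.9916 - 0.9081
Improvement = 0.0835

0.0835


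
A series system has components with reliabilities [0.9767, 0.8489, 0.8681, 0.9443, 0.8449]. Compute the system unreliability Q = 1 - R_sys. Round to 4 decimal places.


Components: [0.9767, 0.8489, 0.8681, 0.9443, 0.8449]
After component 1: product = 0.9767
After component 2: product = 0.8291
After component 3: product = 0.7198
After component 4: product = 0.6797
After component 5: product = 0.5743
R_sys = 0.5743
Q = 1 - 0.5743 = 0.4257

0.4257


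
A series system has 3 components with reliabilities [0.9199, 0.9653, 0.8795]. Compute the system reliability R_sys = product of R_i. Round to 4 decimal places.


Components: [0.9199, 0.9653, 0.8795]
After component 1 (R=0.9199): product = 0.9199
After component 2 (R=0.9653): product = 0.888
After component 3 (R=0.8795): product = 0.781
R_sys = 0.781

0.781


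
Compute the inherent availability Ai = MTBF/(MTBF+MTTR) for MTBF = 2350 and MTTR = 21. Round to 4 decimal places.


MTBF = 2350
MTTR = 21
MTBF + MTTR = 2371
Ai = 2350 / 2371
Ai = 0.9911

0.9911


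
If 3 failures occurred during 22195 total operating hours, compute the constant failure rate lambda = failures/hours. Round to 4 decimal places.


failures = 3
total_hours = 22195
lambda = 3 / 22195
lambda = 0.0001

0.0001


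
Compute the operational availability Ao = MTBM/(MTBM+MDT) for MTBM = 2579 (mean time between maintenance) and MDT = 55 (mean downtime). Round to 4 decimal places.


MTBM = 2579
MDT = 55
MTBM + MDT = 2634
Ao = 2579 / 2634
Ao = 0.9791

0.9791


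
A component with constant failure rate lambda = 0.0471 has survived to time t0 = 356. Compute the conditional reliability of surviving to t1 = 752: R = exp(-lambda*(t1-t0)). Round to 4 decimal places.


lambda = 0.0471
t0 = 356, t1 = 752
t1 - t0 = 396
lambda * (t1-t0) = 0.0471 * 396 = 18.6516
R = exp(-18.6516)
R = 0.0

0.0


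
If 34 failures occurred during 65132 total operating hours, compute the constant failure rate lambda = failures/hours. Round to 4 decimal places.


failures = 34
total_hours = 65132
lambda = 34 / 65132
lambda = 0.0005

0.0005


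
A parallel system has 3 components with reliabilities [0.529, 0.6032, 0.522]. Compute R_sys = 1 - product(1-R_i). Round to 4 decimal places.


Components: [0.529, 0.6032, 0.522]
(1 - 0.529) = 0.471, running product = 0.471
(1 - 0.6032) = 0.3968, running product = 0.1869
(1 - 0.522) = 0.478, running product = 0.0893
Product of (1-R_i) = 0.0893
R_sys = 1 - 0.0893 = 0.9107

0.9107


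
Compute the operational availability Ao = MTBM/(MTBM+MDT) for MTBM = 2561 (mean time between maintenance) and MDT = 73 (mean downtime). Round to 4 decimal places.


MTBM = 2561
MDT = 73
MTBM + MDT = 2634
Ao = 2561 / 2634
Ao = 0.9723

0.9723


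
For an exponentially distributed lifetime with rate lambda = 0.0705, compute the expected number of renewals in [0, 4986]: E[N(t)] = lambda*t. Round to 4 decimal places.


lambda = 0.0705
t = 4986
E[N(t)] = lambda * t
E[N(t)] = 0.0705 * 4986
E[N(t)] = 351.513

351.513


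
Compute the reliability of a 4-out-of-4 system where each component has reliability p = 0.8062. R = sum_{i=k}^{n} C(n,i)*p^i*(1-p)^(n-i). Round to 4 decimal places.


k = 4, n = 4, p = 0.8062
i=4: C(4,4)=1 * 0.8062^4 * 0.1938^0 = 0.4224
R = sum of terms = 0.4224

0.4224


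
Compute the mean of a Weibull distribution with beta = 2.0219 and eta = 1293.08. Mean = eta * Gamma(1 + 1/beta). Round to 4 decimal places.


beta = 2.0219, eta = 1293.08
1/beta = 0.4946
1 + 1/beta = 1.4946
Gamma(1.4946) = 0.8861
Mean = 1293.08 * 0.8861
Mean = 1145.7516

1145.7516


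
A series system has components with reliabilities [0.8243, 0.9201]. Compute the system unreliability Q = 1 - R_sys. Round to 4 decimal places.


Components: [0.8243, 0.9201]
After component 1: product = 0.8243
After component 2: product = 0.7584
R_sys = 0.7584
Q = 1 - 0.7584 = 0.2416

0.2416


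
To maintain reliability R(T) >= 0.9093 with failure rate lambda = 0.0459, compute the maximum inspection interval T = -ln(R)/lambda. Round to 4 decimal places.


R_target = 0.9093
lambda = 0.0459
-ln(0.9093) = 0.0951
T = 0.0951 / 0.0459
T = 2.0715

2.0715


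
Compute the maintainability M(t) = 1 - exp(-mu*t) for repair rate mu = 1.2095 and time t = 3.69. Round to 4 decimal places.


mu = 1.2095, t = 3.69
mu * t = 1.2095 * 3.69 = 4.4631
exp(-4.4631) = 0.0115
M(t) = 1 - 0.0115
M(t) = 0.9885

0.9885


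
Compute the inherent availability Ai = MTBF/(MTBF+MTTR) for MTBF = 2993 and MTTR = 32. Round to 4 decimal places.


MTBF = 2993
MTTR = 32
MTBF + MTTR = 3025
Ai = 2993 / 3025
Ai = 0.9894

0.9894


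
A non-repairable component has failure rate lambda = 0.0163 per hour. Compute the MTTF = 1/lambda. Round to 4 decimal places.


lambda = 0.0163
MTTF = 1 / 0.0163
MTTF = 61.3497

61.3497


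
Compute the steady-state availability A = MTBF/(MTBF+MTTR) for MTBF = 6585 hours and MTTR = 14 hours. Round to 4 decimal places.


MTBF = 6585
MTTR = 14
MTBF + MTTR = 6599
A = 6585 / 6599
A = 0.9979

0.9979


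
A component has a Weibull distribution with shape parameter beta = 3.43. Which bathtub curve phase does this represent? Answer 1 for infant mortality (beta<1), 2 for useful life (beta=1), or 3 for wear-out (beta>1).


beta = 3.43
Compare beta to 1:
beta < 1 => infant mortality (phase 1)
beta = 1 => useful life (phase 2)
beta > 1 => wear-out (phase 3)
Since beta = 3.43, this is wear-out (increasing failure rate)
Phase = 3

3


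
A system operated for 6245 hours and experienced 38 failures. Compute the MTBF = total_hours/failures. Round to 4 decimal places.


total_hours = 6245
failures = 38
MTBF = 6245 / 38
MTBF = 164.3421

164.3421


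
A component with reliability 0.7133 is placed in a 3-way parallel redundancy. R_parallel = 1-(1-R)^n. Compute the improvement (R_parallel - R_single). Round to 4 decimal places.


R_single = 0.7133, n = 3
1 - R_single = 0.2867
(1 - R_single)^n = 0.2867^3 = 0.0236
R_parallel = 1 - 0.0236 = 0.9764
Improvement = 0.9764 - 0.7133
Improvement = 0.2631

0.2631


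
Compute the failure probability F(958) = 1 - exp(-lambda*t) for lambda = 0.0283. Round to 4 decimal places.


lambda = 0.0283, t = 958
lambda * t = 27.1114
exp(-27.1114) = 0.0
F(t) = 1 - 0.0
F(t) = 1.0

1.0


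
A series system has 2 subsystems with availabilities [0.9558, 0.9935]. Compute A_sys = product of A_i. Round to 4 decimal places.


Subsystems: [0.9558, 0.9935]
After subsystem 1 (A=0.9558): product = 0.9558
After subsystem 2 (A=0.9935): product = 0.9496
A_sys = 0.9496

0.9496


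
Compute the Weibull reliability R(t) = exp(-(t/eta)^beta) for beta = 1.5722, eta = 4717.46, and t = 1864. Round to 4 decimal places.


beta = 1.5722, eta = 4717.46, t = 1864
t/eta = 1864 / 4717.46 = 0.3951
(t/eta)^beta = 0.3951^1.5722 = 0.2323
R(t) = exp(-0.2323)
R(t) = 0.7927

0.7927


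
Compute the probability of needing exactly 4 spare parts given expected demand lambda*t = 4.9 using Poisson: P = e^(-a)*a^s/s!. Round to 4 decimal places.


a = 4.9, s = 4
e^(-a) = e^(-4.9) = 0.0074
a^s = 4.9^4 = 576.4801
s! = 24
P = 0.0074 * 576.4801 / 24
P = 0.1789

0.1789


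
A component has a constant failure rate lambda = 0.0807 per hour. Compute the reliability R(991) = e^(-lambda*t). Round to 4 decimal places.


lambda = 0.0807
t = 991
lambda * t = 79.9737
R(t) = e^(-79.9737)
R(t) = 0.0

0.0


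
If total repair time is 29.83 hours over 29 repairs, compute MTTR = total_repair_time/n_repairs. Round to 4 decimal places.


total_repair_time = 29.83
n_repairs = 29
MTTR = 29.83 / 29
MTTR = 1.0286

1.0286


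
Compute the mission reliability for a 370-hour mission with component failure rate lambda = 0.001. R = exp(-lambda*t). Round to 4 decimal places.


lambda = 0.001
mission_time = 370
lambda * t = 0.001 * 370 = 0.37
R = exp(-0.37)
R = 0.6907

0.6907


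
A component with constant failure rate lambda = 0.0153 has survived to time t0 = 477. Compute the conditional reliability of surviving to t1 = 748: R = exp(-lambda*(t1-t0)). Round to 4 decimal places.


lambda = 0.0153
t0 = 477, t1 = 748
t1 - t0 = 271
lambda * (t1-t0) = 0.0153 * 271 = 4.1463
R = exp(-4.1463)
R = 0.0158

0.0158


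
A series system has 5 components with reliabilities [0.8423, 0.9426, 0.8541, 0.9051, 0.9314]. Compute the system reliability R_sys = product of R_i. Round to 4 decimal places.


Components: [0.8423, 0.9426, 0.8541, 0.9051, 0.9314]
After component 1 (R=0.8423): product = 0.8423
After component 2 (R=0.9426): product = 0.794
After component 3 (R=0.8541): product = 0.6781
After component 4 (R=0.9051): product = 0.6138
After component 5 (R=0.9314): product = 0.5717
R_sys = 0.5717

0.5717


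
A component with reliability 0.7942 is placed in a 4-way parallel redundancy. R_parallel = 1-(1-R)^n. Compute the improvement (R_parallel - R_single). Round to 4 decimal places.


R_single = 0.7942, n = 4
1 - R_single = 0.2058
(1 - R_single)^n = 0.2058^4 = 0.0018
R_parallel = 1 - 0.0018 = 0.9982
Improvement = 0.9982 - 0.7942
Improvement = 0.204

0.204


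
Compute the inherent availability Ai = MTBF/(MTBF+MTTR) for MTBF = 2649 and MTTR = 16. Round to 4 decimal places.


MTBF = 2649
MTTR = 16
MTBF + MTTR = 2665
Ai = 2649 / 2665
Ai = 0.994

0.994


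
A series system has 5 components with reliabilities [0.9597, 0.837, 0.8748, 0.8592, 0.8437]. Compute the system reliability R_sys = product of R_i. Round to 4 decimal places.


Components: [0.9597, 0.837, 0.8748, 0.8592, 0.8437]
After component 1 (R=0.9597): product = 0.9597
After component 2 (R=0.837): product = 0.8033
After component 3 (R=0.8748): product = 0.7027
After component 4 (R=0.8592): product = 0.6038
After component 5 (R=0.8437): product = 0.5094
R_sys = 0.5094

0.5094


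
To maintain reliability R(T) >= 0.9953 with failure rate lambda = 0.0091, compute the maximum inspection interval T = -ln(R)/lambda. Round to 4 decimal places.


R_target = 0.9953
lambda = 0.0091
-ln(0.9953) = 0.0047
T = 0.0047 / 0.0091
T = 0.5177

0.5177


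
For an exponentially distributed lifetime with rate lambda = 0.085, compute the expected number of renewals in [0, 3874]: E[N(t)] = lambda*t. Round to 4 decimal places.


lambda = 0.085
t = 3874
E[N(t)] = lambda * t
E[N(t)] = 0.085 * 3874
E[N(t)] = 329.29

329.29


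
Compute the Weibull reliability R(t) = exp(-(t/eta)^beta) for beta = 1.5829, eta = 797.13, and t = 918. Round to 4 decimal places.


beta = 1.5829, eta = 797.13, t = 918
t/eta = 918 / 797.13 = 1.1516
(t/eta)^beta = 1.1516^1.5829 = 1.2504
R(t) = exp(-1.2504)
R(t) = 0.2864

0.2864


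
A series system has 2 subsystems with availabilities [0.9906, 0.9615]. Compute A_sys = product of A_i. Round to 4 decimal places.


Subsystems: [0.9906, 0.9615]
After subsystem 1 (A=0.9906): product = 0.9906
After subsystem 2 (A=0.9615): product = 0.9525
A_sys = 0.9525

0.9525


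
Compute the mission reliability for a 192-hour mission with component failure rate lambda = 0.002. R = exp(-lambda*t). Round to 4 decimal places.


lambda = 0.002
mission_time = 192
lambda * t = 0.002 * 192 = 0.384
R = exp(-0.384)
R = 0.6811

0.6811


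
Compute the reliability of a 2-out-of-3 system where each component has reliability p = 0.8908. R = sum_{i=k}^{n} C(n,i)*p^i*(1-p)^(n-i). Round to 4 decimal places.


k = 2, n = 3, p = 0.8908
i=2: C(3,2)=3 * 0.8908^2 * 0.1092^1 = 0.26
i=3: C(3,3)=1 * 0.8908^3 * 0.1092^0 = 0.7069
R = sum of terms = 0.9668

0.9668


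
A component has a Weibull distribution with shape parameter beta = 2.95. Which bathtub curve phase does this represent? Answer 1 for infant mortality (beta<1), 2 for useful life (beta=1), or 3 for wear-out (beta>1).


beta = 2.95
Compare beta to 1:
beta < 1 => infant mortality (phase 1)
beta = 1 => useful life (phase 2)
beta > 1 => wear-out (phase 3)
Since beta = 2.95, this is wear-out (increasing failure rate)
Phase = 3

3
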